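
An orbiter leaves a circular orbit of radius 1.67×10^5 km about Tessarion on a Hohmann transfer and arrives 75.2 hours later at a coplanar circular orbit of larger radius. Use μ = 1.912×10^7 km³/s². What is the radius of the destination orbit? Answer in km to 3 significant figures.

Transfer time t = 75.2 hours = 2.7072×10^5 s, and t = π√(a_t³/μ).
So a_t = (μ t²/π²)^(1/3) = (1.912×10^7 × (2.7072×10^5)² / π²)^(1/3) = 5.2169×10^5 km.
Since a_t = (r₁ + r₂)/2, r₂ = 2a_t − r₁ = 2×5.2169×10^5 − 1.670×10^5 = 8.7638×10^5 km.

r₂ = 8.76×10^5 km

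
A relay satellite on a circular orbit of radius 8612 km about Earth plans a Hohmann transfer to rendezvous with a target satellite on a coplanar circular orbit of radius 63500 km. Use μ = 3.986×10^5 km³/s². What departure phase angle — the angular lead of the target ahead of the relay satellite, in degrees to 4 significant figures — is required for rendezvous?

φ = 103.0°

The Hohmann ellipse has a_t = (r₁ + r₂)/2 = 36056 km.
Transfer time t = π√(a_t³/μ) = 34068 s.
The target's mean motion on its circular orbit is ω₂ = √(μ/r₂³) = 3.9456×10^-5 rad/s.
Angle swept by the target during transfer: ω₂·t = 1.3442 rad = 77.02°.
Arrival is 180° from departure on the ellipse, so φ = 180° − 77.02° = 103.0°.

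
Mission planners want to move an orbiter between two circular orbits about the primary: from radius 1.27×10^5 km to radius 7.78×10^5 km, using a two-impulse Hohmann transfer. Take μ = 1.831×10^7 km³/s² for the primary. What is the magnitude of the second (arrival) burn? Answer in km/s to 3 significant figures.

Semi-major axis of the transfer orbit: a_t = (1.270×10^5 + 7.780×10^5)/2 = 4.525×10^5 km.
Circular speed at r = 7.780×10^5 km: v_c = √(μ/r) = 4.851 km/s.
Vis-viva on the transfer ellipse at r = 7.780×10^5 km gives v_t = √[μ(2/r − 1/a_t)] = 2.570 km/s.
Δv₂ = |v_t − v_c| = |2.570 − 4.851| = 2.281 km/s.

Δv₂ = 2.28 km/s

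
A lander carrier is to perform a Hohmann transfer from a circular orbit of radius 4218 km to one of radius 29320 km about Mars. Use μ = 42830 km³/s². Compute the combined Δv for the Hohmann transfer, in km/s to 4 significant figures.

The Hohmann ellipse has a_t = (r₁ + r₂)/2 = 16769 km.
Circular speed at r₁: v₁ = √(μ/r₁) = √(42830/4218) = 3.187 km/s.
Transfer-orbit speed at r₁ (vis-viva equation): v_p = √[μ(2/r₁ − 1/a_t)] = 4.214 km/s.
First burn Δv₁ = |v_p − v₁| = 1.0270 km/s.
Circular speed at r₂: v₂ = √(μ/r₂) = 1.20863 km/s.
Transfer-orbit speed at r₂: v_a = √[μ(2/r₂ − 1/a_t)] = 0.606166 km/s.
Second burn Δv₂ = |v₂ − v_a| = 0.60246 km/s.
Δv = Δv₁ + Δv₂ = 1.0270 + 0.60246 = 1.629 km/s.

Δv = 1.629 km/s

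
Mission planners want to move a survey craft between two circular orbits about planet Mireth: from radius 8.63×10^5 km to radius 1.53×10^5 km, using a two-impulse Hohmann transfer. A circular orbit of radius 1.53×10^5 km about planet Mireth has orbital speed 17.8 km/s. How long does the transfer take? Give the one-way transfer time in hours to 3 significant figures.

From the circular-orbit relation v² = μ/r at r = 1.53×10^5 km: μ = v²r = (17.8)² × 1.53×10^5 = 4.84765×10^7 km³/s².
The Hohmann ellipse has a_t = (r₁ + r₂)/2 = 5.080×10^5 km.
Half the transfer-orbit period gives t = π√(a_t³/μ) = 1.634×10^5 s.
Converting: 1.634×10^5 s ÷ 3600 s/hour = 45.4 hours.

t = 45.4 hours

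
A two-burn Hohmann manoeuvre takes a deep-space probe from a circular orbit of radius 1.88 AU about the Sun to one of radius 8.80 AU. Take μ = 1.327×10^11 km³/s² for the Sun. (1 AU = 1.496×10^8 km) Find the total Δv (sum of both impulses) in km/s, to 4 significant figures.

In km: r₁ = 1.88 × 1.496×10^8 = 2.81248×10^8 km; r₂ = 8.80 × 1.496×10^8 = 1.31648×10^9 km.
Transfer-ellipse semi-major axis a_t = (r₁ + r₂)/2 = (2.81248×10^8 + 1.31648×10^9)/2 = 7.98864×10^8 km.
Circular speed at r₁: v₁ = √(μ/r₁) = √(1.327×10^11/2.81248×10^8) = 21.7215 km/s.
Transfer-orbit speed at r₁ (vis-viva equation): v_p = √[μ(2/r₁ − 1/a_t)] = 27.8844 km/s.
First burn Δv₁ = |v_p − v₁| = 6.163 km/s.
Circular speed at r₂: v₂ = √(μ/r₂) = 10.04 km/s.
Transfer-orbit speed at r₂: v_a = √[μ(2/r₂ − 1/a_t)] = 5.957 km/s.
Second burn Δv₂ = |v₂ − v_a| = 4.083 km/s.
Total Δv = Δv₁ + Δv₂ = 10.25 km/s.

Δv = 10.25 km/s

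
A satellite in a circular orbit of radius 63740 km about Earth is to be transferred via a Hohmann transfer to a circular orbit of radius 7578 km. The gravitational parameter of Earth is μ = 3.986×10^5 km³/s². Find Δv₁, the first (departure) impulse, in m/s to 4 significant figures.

Transfer-ellipse semi-major axis a_t = (r₁ + r₂)/2 = (63740 + 7578)/2 = 35659 km.
On the circular orbit at r = 63740 km, v_c = √(μ/r) = 2.501 km/s.
Vis-viva on the transfer ellipse at r = 63740 km gives v_t = √[μ(2/r − 1/a_t)] = 1.153 km/s.
Δv₁ = |v_t − v_c| = |1.153 − 2.501| = 1.348 km/s.

Δv₁ = 1348 m/s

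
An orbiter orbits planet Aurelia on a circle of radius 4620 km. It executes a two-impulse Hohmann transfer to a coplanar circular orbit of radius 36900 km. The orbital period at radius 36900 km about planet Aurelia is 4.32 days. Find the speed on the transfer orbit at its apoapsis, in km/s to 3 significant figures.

v = 0.293 km/s

From Kepler's third law T² = 4π²r³/μ at r = 36900 km, T = 4.32 days = 4.32 × 86400 s = 3.73248×10^5 s: μ = 4π²r³/T² = 14237.8 km³/s².
Transfer-ellipse semi-major axis a_t = (r₁ + r₂)/2 = (4620 + 36900)/2 = 20760 km.
At apoapsis, r = 36900 km.
Applying v² = μ(2/r − 1/a_t): v = 0.2930 km/s.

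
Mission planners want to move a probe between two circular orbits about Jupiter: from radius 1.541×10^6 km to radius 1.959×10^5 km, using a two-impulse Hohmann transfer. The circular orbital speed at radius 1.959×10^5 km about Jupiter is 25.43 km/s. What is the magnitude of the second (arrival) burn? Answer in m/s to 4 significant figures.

From the circular-orbit relation v² = μ/r at r = 1.959×10^5 km: μ = v²r = (25.43)² × 1.959×10^5 = 1.26686×10^8 km³/s².
Semi-major axis of the transfer orbit: a_t = (1.541×10^6 + 1.959×10^5)/2 = 8.6845×10^5 km.
Circular speed at r = 1.959×10^5 km: v_c = √(μ/r) = 25.430 km/s.
Vis-viva on the transfer ellipse at r = 1.959×10^5 km gives v_t = √[μ(2/r − 1/a_t)] = 33.875 km/s.
Δv₂ = |v_t − v_c| = |33.875 − 25.430| = 8.445 km/s.

Δv₂ = 8445 m/s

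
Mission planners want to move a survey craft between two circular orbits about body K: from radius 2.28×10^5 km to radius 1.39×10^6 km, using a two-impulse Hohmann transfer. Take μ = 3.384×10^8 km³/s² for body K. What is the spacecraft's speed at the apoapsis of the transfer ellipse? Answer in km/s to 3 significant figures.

The Hohmann ellipse has a_t = (r₁ + r₂)/2 = 8.090×10^5 km.
At apoapsis, r = 1.390×10^6 km.
From the vis-viva equation, v = √[μ(2/r − 1/a_t)] = 8.283 km/s.

v = 8.28 km/s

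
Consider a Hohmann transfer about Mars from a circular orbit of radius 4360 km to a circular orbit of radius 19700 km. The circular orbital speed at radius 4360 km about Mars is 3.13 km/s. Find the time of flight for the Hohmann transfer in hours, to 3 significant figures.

t = 5.57 hours

From the circular-orbit relation v² = μ/r at r = 4360 km: μ = v²r = (3.13)² × 4360 = 42714.5 km³/s².
Semi-major axis of the transfer orbit: a_t = (4360 + 19700)/2 = 12030 km.
Half the transfer-orbit period gives t = π√(a_t³/μ) = 20060 s.
Converting: 20060 s ÷ 3600 s/hour = 5.57 hours.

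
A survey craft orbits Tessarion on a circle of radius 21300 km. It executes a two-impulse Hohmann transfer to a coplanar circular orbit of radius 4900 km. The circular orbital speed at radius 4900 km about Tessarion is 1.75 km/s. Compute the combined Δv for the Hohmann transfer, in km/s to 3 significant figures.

From the circular-orbit relation v² = μ/r at r = 4900 km: μ = v²r = (1.75)² × 4900 = 15006.2 km³/s².
Transfer-ellipse semi-major axis a_t = (r₁ + r₂)/2 = (21300 + 4900)/2 = 13100 km.
At r₁ the circular-orbit speed is v₁ = √(μ/r₁) = 0.83936 km/s.
On the transfer ellipse at r₁, vis-viva equation gives v_a = √[μ(2/r₁ − 1/a_t)] = 0.51334 km/s.
First burn Δv₁ = |v_a − v₁| = 0.3260 km/s.
At r₂, v₂ = √(μ/r₂) = 1.7500 km/s.
Transfer-orbit speed at r₂: v_p = √[μ(2/r₂ − 1/a_t)] = 2.2315 km/s.
Second burn Δv₂ = |v₂ − v_p| = 0.4815 km/s.
Δv = Δv₁ + Δv₂ = 0.3260 + 0.4815 = 0.8075 km/s.

Δv = 0.807 km/s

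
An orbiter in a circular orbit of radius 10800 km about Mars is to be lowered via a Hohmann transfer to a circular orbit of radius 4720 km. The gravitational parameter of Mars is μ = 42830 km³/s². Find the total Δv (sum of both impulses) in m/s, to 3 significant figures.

Semi-major axis of the transfer orbit: a_t = (10800 + 4720)/2 = 7760 km.
Circular speed at r₁: v₁ = √(μ/r₁) = √(42830/10800) = 1.9914 km/s.
On the transfer ellipse at r₁, vis-viva equation gives v_a = √[μ(2/r₁ − 1/a_t)] = 1.5531 km/s.
First burn Δv₁ = |v_a − v₁| = 0.4383 km/s.
At r₂, v₂ = √(μ/r₂) = 3.0123 km/s.
Transfer-orbit speed at r₂: v_p = √[μ(2/r₂ − 1/a_t)] = 3.5537 km/s.
Second burn Δv₂ = |v₂ − v_p| = 0.5414 km/s.
Δv = Δv₁ + Δv₂ = 0.4383 + 0.5414 = 0.9797 km/s.

Δv = 980 m/s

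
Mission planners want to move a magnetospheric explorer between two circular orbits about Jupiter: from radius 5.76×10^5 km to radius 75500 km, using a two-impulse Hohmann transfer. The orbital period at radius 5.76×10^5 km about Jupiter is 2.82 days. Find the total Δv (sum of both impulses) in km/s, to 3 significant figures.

Δv = 21.2 km/s

From Kepler's third law T² = 4π²r³/μ at r = 5.76×10^5 km, T = 2.82 days = 2.82 × 86400 s = 2.43648×10^5 s: μ = 4π²r³/T² = 1.27087×10^8 km³/s².
Semi-major axis of the transfer orbit: a_t = (5.760×10^5 + 75500)/2 = 3.2575×10^5 km.
At r₁ the circular-orbit speed is v₁ = √(μ/r₁) = 14.854 km/s.
On the transfer ellipse at r₁, vis-viva gives v_a = √[μ(2/r₁ − 1/a_t)] = 7.1511 km/s.
First burn Δv₁ = |v_a − v₁| = 7.703 km/s.
At r₂, v₂ = √(μ/r₂) = 41.03 km/s.
Transfer-orbit speed at r₂: v_p = √[μ(2/r₂ − 1/a_t)] = 54.56 km/s.
Second burn Δv₂ = |v₂ − v_p| = 13.53 km/s.
Total Δv = Δv₁ + Δv₂ = 21.23 km/s.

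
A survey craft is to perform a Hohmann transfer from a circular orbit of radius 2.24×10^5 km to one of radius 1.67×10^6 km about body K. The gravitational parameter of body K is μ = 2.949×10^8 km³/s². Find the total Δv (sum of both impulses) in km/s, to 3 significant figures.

Semi-major axis of the transfer orbit: a_t = (2.240×10^5 + 1.670×10^6)/2 = 9.470×10^5 km.
Circular speed at r₁: v₁ = √(μ/r₁) = √(2.949×10^8/2.240×10^5) = 36.28 km/s.
Transfer-orbit speed at r₁ (vis-viva equation): v_p = √[μ(2/r₁ − 1/a_t)] = 48.18 km/s.
First burn Δv₁ = |v_p − v₁| = 11.90 km/s.
Circular speed at r₂: v₂ = √(μ/r₂) = 13.289 km/s.
Transfer-orbit speed at r₂: v_a = √[μ(2/r₂ − 1/a_t)] = 6.4629 km/s.
Second burn Δv₂ = |v₂ − v_a| = 6.826 km/s.
Δv = Δv₁ + Δv₂ = 11.90 + 6.826 = 18.73 km/s.

Δv = 18.7 km/s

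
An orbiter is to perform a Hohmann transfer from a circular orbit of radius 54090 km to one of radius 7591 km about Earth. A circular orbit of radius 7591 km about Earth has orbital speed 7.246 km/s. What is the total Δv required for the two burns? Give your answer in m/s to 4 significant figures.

From the circular-orbit relation v² = μ/r at r = 7591 km: μ = v²r = (7.246)² × 7591 = 3.98562×10^5 km³/s².
Semi-major axis of the transfer orbit: a_t = (54090 + 7591)/2 = 30840.5 km.
At r₁ the circular-orbit speed is v₁ = √(μ/r₁) = 2.7145 km/s.
On the transfer ellipse at r₁, v² = μ(2/r − 1/a) gives v_a = √[μ(2/r₁ − 1/a_t)] = 1.3467 km/s.
First burn Δv₁ = |v_a − v₁| = 1.368 km/s.
At r₂, v₂ = √(μ/r₂) = 7.246 km/s.
Transfer-orbit speed at r₂: v_p = √[μ(2/r₂ − 1/a_t)] = 9.596 km/s.
Second burn Δv₂ = |v₂ − v_p| = 2.350 km/s.
Δv = Δv₁ + Δv₂ = 1.368 + 2.350 = 3.718 km/s.

Δv = 3718 m/s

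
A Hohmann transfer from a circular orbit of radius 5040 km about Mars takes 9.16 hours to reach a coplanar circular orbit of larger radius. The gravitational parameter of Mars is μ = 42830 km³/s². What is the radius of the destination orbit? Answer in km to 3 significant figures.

Transfer time t = 9.16 hours = 32976 s, and t = π√(a_t³/μ).
So a_t = (μ t²/π²)^(1/3) = (42830 × (32976)² / π²)^(1/3) = 16773 km.
Since a_t = (r₁ + r₂)/2, r₂ = 2a_t − r₁ = 2×16773 − 5040 = 28506 km.

r₂ = 28500 km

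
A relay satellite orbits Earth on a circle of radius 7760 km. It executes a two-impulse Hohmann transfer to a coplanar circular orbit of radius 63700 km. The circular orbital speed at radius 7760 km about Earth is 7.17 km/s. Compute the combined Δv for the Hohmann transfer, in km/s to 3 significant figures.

Δv = 3.74 km/s

From the circular-orbit relation v² = μ/r at r = 7760 km: μ = v²r = (7.17)² × 7760 = 3.98933×10^5 km³/s².
Semi-major axis of the transfer orbit: a_t = (7760 + 63700)/2 = 35730 km.
At r₁ the circular-orbit speed is v₁ = √(μ/r₁) = 7.170 km/s.
On the transfer ellipse at r₁, v² = μ(2/r − 1/a) gives v_p = √[μ(2/r₁ − 1/a_t)] = 9.574 km/s.
First burn Δv₁ = |v_p − v₁| = 2.404 km/s.
Circular speed at r₂: v₂ = √(μ/r₂) = 2.5025 km/s.
Transfer-orbit speed at r₂: v_a = √[μ(2/r₂ − 1/a_t)] = 1.1663 km/s.
Second burn Δv₂ = |v₂ − v_a| = 1.336 km/s.
Total Δv = Δv₁ + Δv₂ = 3.740 km/s.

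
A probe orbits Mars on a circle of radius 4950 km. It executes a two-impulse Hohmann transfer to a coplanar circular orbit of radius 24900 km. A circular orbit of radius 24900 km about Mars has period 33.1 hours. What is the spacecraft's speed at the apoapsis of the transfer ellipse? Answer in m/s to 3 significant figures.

v = 756 m/s

From Kepler's third law T² = 4π²r³/μ at r = 24900 km, T = 33.1 hours = 33.1 × 3600 s = 1.1916×10^5 s: μ = 4π²r³/T² = 42923.7 km³/s².
The Hohmann ellipse has a_t = (r₁ + r₂)/2 = 14925 km.
At apoapsis, r = 24900 km.
From the vis-viva equation, v = √[μ(2/r − 1/a_t)] = 0.7561 km/s.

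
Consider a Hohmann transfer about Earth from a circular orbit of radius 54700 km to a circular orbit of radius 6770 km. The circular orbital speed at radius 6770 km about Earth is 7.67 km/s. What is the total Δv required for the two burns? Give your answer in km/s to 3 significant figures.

From the circular-orbit relation v² = μ/r at r = 6770 km: μ = v²r = (7.67)² × 6770 = 3.98272×10^5 km³/s².
Semi-major axis of the transfer orbit: a_t = (54700 + 6770)/2 = 30735 km.
At r₁ the circular-orbit speed is v₁ = √(μ/r₁) = 2.698 km/s.
Transfer-orbit speed at r₁ (vis-viva): v_a = √[μ(2/r₁ − 1/a_t)] = 1.266 km/s.
First burn Δv₁ = |v_a − v₁| = 1.432 km/s.
Circular speed at r₂: v₂ = √(μ/r₂) = 7.6700 km/s.
Transfer-orbit speed at r₂: v_p = √[μ(2/r₂ − 1/a_t)] = 10.232 km/s.
Second burn Δv₂ = |v₂ − v_p| = 2.562 km/s.
Total Δv = Δv₁ + Δv₂ = 3.994 km/s.

Δv = 3.99 km/s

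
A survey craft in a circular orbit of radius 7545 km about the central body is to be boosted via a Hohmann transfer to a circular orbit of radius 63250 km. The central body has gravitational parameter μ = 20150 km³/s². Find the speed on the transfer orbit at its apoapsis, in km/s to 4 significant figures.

Transfer-ellipse semi-major axis a_t = (r₁ + r₂)/2 = (7545 + 63250)/2 = 35397.5 km.
The apoapsis of the transfer ellipse is at r = 63250 km.
Vis-viva: v = √[μ(2/r − 1/a_t)] = √[20150 × (2/63250 − 1/35397.5)] = 0.2606 km/s.

v = 0.2606 km/s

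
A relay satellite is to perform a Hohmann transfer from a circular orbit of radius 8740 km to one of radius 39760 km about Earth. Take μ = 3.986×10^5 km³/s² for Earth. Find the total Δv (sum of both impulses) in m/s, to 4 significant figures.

Δv = 3159 m/s

Transfer-ellipse semi-major axis a_t = (r₁ + r₂)/2 = (8740 + 39760)/2 = 24250 km.
Circular speed at r₁: v₁ = √(μ/r₁) = √(3.986×10^5/8740) = 6.753 km/s.
Transfer-orbit speed at r₁ (vis-viva): v_p = √[μ(2/r₁ − 1/a_t)] = 8.647 km/s.
First burn Δv₁ = |v_p − v₁| = 1.894 km/s.
Circular speed at r₂: v₂ = √(μ/r₂) = 3.166 km/s.
Transfer-orbit speed at r₂: v_a = √[μ(2/r₂ − 1/a_t)] = 1.901 km/s.
Second burn Δv₂ = |v₂ − v_a| = 1.265 km/s.
Total Δv = Δv₁ + Δv₂ = 3.159 km/s.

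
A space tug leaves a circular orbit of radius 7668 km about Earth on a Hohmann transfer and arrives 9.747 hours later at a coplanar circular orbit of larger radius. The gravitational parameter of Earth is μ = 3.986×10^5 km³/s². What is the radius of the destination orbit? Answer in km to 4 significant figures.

Transfer time t = 9.747 hours = 35089.2 s, and t = π√(a_t³/μ).
So a_t = (μ t²/π²)^(1/3) = (3.986×10^5 × (35089.2)² / π²)^(1/3) = 36773 km.
Since a_t = (r₁ + r₂)/2, r₂ = 2a_t − r₁ = 2×36773 − 7668 = 65878 km.

r₂ = 65880 km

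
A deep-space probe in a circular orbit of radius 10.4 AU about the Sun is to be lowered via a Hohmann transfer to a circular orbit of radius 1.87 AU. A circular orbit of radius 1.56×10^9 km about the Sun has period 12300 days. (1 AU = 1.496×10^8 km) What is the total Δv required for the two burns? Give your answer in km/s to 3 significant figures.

Δv = 10.7 km/s

From Kepler's third law T² = 4π²r³/μ at r = 1.56×10^9 km, T = 12300 days = 12300 × 86400 s = 1.06272×10^9 s: μ = 4π²r³/T² = 1.32708×10^11 km³/s².
In km: r₁ = 10.4 × 1.496×10^8 = 1.55584×10^9 km; r₂ = 1.87 × 1.496×10^8 = 2.79752×10^8 km.
Semi-major axis of the transfer orbit: a_t = (1.55584×10^9 + 2.79752×10^8)/2 = 9.17796×10^8 km.
Circular speed at r₁: v₁ = √(μ/r₁) = √(1.32708×10^11/1.55584×10^9) = 9.2356 km/s.
On the transfer ellipse at r₁, vis-viva gives v_a = √[μ(2/r₁ − 1/a_t)] = 5.0989 km/s.
First burn Δv₁ = |v_a − v₁| = 4.1367 km/s.
Circular speed at r₂: v₂ = √(μ/r₂) = 21.7802 km/s.
Transfer-orbit speed at r₂: v_p = √[μ(2/r₂ − 1/a_t)] = 28.3577 km/s.
Second burn Δv₂ = |v₂ − v_p| = 6.5775 km/s.
Δv = Δv₁ + Δv₂ = 4.1367 + 6.5775 = 10.71 km/s.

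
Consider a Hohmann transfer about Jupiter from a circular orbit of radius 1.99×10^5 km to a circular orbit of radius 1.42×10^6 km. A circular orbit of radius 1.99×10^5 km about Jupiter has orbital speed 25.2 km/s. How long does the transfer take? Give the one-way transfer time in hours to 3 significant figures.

t = 56.5 hours

From the circular-orbit relation v² = μ/r at r = 1.99×10^5 km: μ = v²r = (25.2)² × 1.99×10^5 = 1.26373×10^8 km³/s².
Transfer-ellipse semi-major axis a_t = (r₁ + r₂)/2 = (1.990×10^5 + 1.420×10^6)/2 = 8.095×10^5 km.
By Kepler's third law the transfer-orbit period is T = 2π√(a_t³/μ), so t = T/2 = 2.035×10^5 s.
Converting: 2.035×10^5 s ÷ 3600 s/hour = 56.5 hours.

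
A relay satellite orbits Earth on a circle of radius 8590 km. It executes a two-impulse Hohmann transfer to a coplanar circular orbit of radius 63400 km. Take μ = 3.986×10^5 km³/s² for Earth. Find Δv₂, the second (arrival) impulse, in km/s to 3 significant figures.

Semi-major axis of the transfer orbit: a_t = (8590 + 63400)/2 = 35995 km.
Circular speed at r = 63400 km: v_c = √(μ/r) = 2.507402 km/s.
Vis-viva on the transfer ellipse at r = 63400 km gives v_t = √[μ(2/r − 1/a_t)] = 1.224897 km/s.
Δv₂ = |v_t − v_c| = |1.224897 − 2.507402| = 1.283 km/s.

Δv₂ = 1.28 km/s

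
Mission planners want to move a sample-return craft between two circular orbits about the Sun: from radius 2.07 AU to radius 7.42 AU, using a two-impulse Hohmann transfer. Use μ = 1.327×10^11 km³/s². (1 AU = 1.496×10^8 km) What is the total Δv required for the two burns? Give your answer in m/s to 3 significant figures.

Δv = 8900 m/s

In km: r₁ = 2.07 × 1.496×10^8 = 3.09672×10^8 km; r₂ = 7.42 × 1.496×10^8 = 1.110032×10^9 km.
The Hohmann ellipse has a_t = (r₁ + r₂)/2 = 7.09852×10^8 km.
At r₁ the circular-orbit speed is v₁ = √(μ/r₁) = 20.70067 km/s.
Transfer-orbit speed at r₁ (vis-viva): v_p = √[μ(2/r₁ − 1/a_t)] = 25.88620 km/s.
First burn Δv₁ = |v_p − v₁| = 5.186 km/s.
At r₂, v₂ = √(μ/r₂) = 10.934 km/s.
Transfer-orbit speed at r₂: v_a = √[μ(2/r₂ − 1/a_t)] = 7.2216 km/s.
Second burn Δv₂ = |v₂ − v_a| = 3.712 km/s.
Δv = Δv₁ + Δv₂ = 5.186 + 3.712 = 8.898 km/s.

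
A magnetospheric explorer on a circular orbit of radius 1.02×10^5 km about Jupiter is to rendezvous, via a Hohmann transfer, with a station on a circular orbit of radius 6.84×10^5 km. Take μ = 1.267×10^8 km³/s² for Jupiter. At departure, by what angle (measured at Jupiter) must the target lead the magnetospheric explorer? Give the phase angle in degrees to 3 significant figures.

φ = 102°

Transfer-ellipse semi-major axis a_t = (r₁ + r₂)/2 = (1.020×10^5 + 6.840×10^5)/2 = 3.930×10^5 km.
Transfer time t = π√(a_t³/μ) = 68762 s.
Target angular speed ω₂ = √(μ/r₂³) = 1.9898×10^-5 rad/s.
Angle swept by the target during transfer: ω₂·t = 1.3682 rad = 78.39°.
Arrival is 180° from departure on the ellipse, so φ = 180° − 78.39° = 102°.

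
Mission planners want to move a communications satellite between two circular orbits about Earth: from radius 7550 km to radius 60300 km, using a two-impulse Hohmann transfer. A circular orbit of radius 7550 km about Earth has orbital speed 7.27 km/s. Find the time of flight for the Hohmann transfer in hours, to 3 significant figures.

t = 8.63 hours

From the circular-orbit relation v² = μ/r at r = 7550 km: μ = v²r = (7.27)² × 7550 = 3.99039×10^5 km³/s².
The Hohmann ellipse has a_t = (r₁ + r₂)/2 = 33925 km.
Half the transfer-orbit period gives t = π√(a_t³/μ) = 31080 s.
Converting: 31080 s ÷ 3600 s/hour = 8.63 hours.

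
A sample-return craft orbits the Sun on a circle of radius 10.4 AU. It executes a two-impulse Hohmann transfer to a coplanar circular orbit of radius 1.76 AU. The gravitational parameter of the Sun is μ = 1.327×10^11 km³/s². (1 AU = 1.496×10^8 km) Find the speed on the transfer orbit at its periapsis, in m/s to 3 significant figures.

In km: r₁ = 10.4 × 1.496×10^8 = 1.55584×10^9 km; r₂ = 1.76 × 1.496×10^8 = 2.63296×10^8 km.
Semi-major axis of the transfer orbit: a_t = (1.55584×10^9 + 2.63296×10^8)/2 = 9.09568×10^8 km.
At periapsis, r = 2.63296×10^8 km.
From the vis-viva equation, v = √[μ(2/r − 1/a_t)] = 29.36 km/s.

v = 29400 m/s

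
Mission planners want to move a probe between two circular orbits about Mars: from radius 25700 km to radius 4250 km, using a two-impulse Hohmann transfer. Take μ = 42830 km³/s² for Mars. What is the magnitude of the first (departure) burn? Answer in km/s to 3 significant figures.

Δv₁ = 0.603 km/s

The Hohmann ellipse has a_t = (r₁ + r₂)/2 = 14975 km.
On the circular orbit at r = 25700 km, v_c = √(μ/r) = 1.2909 km/s.
Transfer-orbit speed at the same r (vis-viva, a = a_t): v_t = √[μ(2/r − 1/a_t)] = 0.68773 km/s.
Δv₁ = |v_t − v_c| = |0.68773 − 1.2909| = 0.6032 km/s.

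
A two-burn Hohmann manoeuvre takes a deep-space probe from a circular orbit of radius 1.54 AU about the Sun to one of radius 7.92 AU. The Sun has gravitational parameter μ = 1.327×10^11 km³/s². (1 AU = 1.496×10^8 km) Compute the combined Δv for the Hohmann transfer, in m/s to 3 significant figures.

Δv = 11600 m/s

In km: r₁ = 1.54 × 1.496×10^8 = 2.30384×10^8 km; r₂ = 7.92 × 1.496×10^8 = 1.184832×10^9 km.
Semi-major axis of the transfer orbit: a_t = (2.30384×10^8 + 1.184832×10^9)/2 = 7.07608×10^8 km.
Circular speed at r₁: v₁ = √(μ/r₁) = √(1.327×10^11/2.30384×10^8) = 24.000 km/s.
Transfer-orbit speed at r₁ (vis-viva): v_p = √[μ(2/r₁ − 1/a_t)] = 31.056 km/s.
First burn Δv₁ = |v_p − v₁| = 7.056 km/s.
At r₂, v₂ = √(μ/r₂) = 10.583 km/s.
Transfer-orbit speed at r₂: v_a = √[μ(2/r₂ − 1/a_t)] = 6.0386 km/s.
Second burn Δv₂ = |v₂ − v_a| = 4.544 km/s.
Total Δv = Δv₁ + Δv₂ = 11.60 km/s.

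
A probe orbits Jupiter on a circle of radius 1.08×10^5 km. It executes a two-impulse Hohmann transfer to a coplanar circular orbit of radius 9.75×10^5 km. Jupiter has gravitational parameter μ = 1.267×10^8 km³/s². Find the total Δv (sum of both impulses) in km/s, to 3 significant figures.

Transfer-ellipse semi-major axis a_t = (r₁ + r₂)/2 = (1.080×10^5 + 9.750×10^5)/2 = 5.415×10^5 km.
At r₁ the circular-orbit speed is v₁ = √(μ/r₁) = 34.25 km/s.
On the transfer ellipse at r₁, v² = μ(2/r − 1/a) gives v_p = √[μ(2/r₁ − 1/a_t)] = 45.96 km/s.
First burn Δv₁ = |v_p − v₁| = 11.71 km/s.
At r₂, v₂ = √(μ/r₂) = 11.40 km/s.
Transfer-orbit speed at r₂: v_a = √[μ(2/r₂ − 1/a_t)] = 5.091 km/s.
Second burn Δv₂ = |v₂ − v_a| = 6.309 km/s.
Δv = Δv₁ + Δv₂ = 11.71 + 6.309 = 18.02 km/s.

Δv = 18.0 km/s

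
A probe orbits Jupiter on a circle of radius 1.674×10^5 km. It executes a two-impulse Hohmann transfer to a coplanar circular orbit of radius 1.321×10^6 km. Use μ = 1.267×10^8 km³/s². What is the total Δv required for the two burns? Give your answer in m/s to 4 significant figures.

Δv = 14290 m/s

The Hohmann ellipse has a_t = (r₁ + r₂)/2 = 7.442×10^5 km.
At r₁ the circular-orbit speed is v₁ = √(μ/r₁) = 27.5113 km/s.
Transfer-orbit speed at r₁ (v² = μ(2/r − 1/a)): v_p = √[μ(2/r₁ − 1/a_t)] = 36.6536 km/s.
First burn Δv₁ = |v_p − v₁| = 9.142 km/s.
Circular speed at r₂: v₂ = √(μ/r₂) = 9.7935 km/s.
Transfer-orbit speed at r₂: v_a = √[μ(2/r₂ − 1/a_t)] = 4.6448 km/s.
Second burn Δv₂ = |v₂ − v_a| = 5.149 km/s.
Total Δv = Δv₁ + Δv₂ = 14.29 km/s.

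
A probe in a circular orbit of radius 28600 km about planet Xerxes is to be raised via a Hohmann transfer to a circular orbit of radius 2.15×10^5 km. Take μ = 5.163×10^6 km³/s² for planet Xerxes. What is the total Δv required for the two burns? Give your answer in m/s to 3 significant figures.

The Hohmann ellipse has a_t = (r₁ + r₂)/2 = 1.218×10^5 km.
At r₁ the circular-orbit speed is v₁ = √(μ/r₁) = 13.436 km/s.
On the transfer ellipse at r₁, v² = μ(2/r − 1/a) gives v_p = √[μ(2/r₁ − 1/a_t)] = 17.851 km/s.
First burn Δv₁ = |v_p − v₁| = 4.415 km/s.
Circular speed at r₂: v₂ = √(μ/r₂) = 4.9004 km/s.
Transfer-orbit speed at r₂: v_a = √[μ(2/r₂ − 1/a_t)] = 2.3746 km/s.
Second burn Δv₂ = |v₂ − v_a| = 2.526 km/s.
Δv = Δv₁ + Δv₂ = 4.415 + 2.526 = 6.941 km/s.

Δv = 6940 m/s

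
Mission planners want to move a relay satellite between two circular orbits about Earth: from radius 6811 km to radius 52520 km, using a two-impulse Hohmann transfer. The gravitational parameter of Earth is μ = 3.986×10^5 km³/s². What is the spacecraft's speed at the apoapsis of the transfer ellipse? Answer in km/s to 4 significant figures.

v = 1.320 km/s

Transfer-ellipse semi-major axis a_t = (r₁ + r₂)/2 = (6811 + 52520)/2 = 29665.5 km.
The apoapsis of the transfer ellipse is at r = 52520 km.
Vis-viva: v = √[μ(2/r − 1/a_t)] = √[3.986×10^5 × (2/52520 − 1/29665.5)] = 1.320 km/s.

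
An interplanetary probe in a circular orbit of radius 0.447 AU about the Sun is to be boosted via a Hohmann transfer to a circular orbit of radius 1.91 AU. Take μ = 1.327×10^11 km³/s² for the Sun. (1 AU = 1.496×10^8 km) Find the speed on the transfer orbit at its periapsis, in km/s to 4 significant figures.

v = 56.71 km/s

In km: r₁ = 0.447 × 1.496×10^8 = 6.68712×10^7 km; r₂ = 1.91 × 1.496×10^8 = 2.85736×10^8 km.
The Hohmann ellipse has a_t = (r₁ + r₂)/2 = 1.763036×10^8 km.
At periapsis, r = 6.68712×10^7 km.
Applying v² = μ(2/r − 1/a_t): v = 56.71 km/s.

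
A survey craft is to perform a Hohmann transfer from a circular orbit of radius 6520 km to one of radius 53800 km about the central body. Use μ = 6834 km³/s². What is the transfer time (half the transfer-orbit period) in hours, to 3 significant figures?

t = 55.3 hours

Semi-major axis of the transfer orbit: a_t = (6520 + 53800)/2 = 30160 km.
Transfer time t = π√(a_t³/μ) = π√((30160)³ / 6834) = 1.990×10^5 s.
Converting: 1.990×10^5 s ÷ 3600 s/hour = 55.3 hours.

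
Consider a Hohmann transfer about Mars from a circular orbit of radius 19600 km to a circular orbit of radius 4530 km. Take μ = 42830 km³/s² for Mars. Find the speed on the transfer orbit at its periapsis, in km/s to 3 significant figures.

v = 3.92 km/s

Transfer-ellipse semi-major axis a_t = (r₁ + r₂)/2 = (19600 + 4530)/2 = 12065 km.
The periapsis of the transfer ellipse is at r = 4530 km.
Applying v² = μ(2/r − 1/a_t): v = 3.919 km/s.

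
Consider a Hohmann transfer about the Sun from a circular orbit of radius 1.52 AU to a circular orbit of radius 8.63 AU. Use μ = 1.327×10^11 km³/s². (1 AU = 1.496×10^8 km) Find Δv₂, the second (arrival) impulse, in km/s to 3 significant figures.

Δv₂ = 4.59 km/s

In km: r₁ = 1.52 × 1.496×10^8 = 2.27392×10^8 km; r₂ = 8.63 × 1.496×10^8 = 1.291048×10^9 km.
Semi-major axis of the transfer orbit: a_t = (2.27392×10^8 + 1.291048×10^9)/2 = 7.5922×10^8 km.
On the circular orbit at r = 1.291048×10^9 km, v_c = √(μ/r) = 10.138 km/s.
Vis-viva on the transfer ellipse at r = 1.291048×10^9 km gives v_t = √[μ(2/r − 1/a_t)] = 5.5484 km/s.
Δv₂ = |v_t − v_c| = |5.5484 − 10.138| = 4.590 km/s.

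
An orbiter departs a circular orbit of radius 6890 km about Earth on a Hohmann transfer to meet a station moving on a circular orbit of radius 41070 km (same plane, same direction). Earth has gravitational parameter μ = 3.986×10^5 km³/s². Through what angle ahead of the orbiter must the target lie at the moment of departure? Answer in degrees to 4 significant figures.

The Hohmann ellipse has a_t = (r₁ + r₂)/2 = 23980 km.
The half-period of the transfer ellipse is t = π√(a_t³/μ) = 18478 s.
Target angular speed ω₂ = √(μ/r₂³) = 7.5855×10^-5 rad/s.
Angle swept by the target during transfer: ω₂·t = 1.4016 rad = 80.31°.
Arrival is 180° from departure on the ellipse, so φ = 180° − 80.31° = 99.69°.

φ = 99.69°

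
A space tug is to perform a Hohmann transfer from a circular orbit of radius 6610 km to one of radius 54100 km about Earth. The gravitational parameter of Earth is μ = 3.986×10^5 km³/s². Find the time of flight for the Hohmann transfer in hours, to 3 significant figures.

t = 7.31 hours

Transfer-ellipse semi-major axis a_t = (r₁ + r₂)/2 = (6610 + 54100)/2 = 30355 km.
Half the transfer-orbit period gives t = π√(a_t³/μ) = 26320 s.
Converting: 26320 s ÷ 3600 s/hour = 7.31 hours.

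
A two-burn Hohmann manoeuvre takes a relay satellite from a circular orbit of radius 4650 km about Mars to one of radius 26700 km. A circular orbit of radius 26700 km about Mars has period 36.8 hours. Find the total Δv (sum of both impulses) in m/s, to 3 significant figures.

Δv = 1500 m/s

From Kepler's third law T² = 4π²r³/μ at r = 26700 km, T = 36.8 hours = 36.8 × 3600 s = 1.3248×10^5 s: μ = 4π²r³/T² = 42814.7 km³/s².
Semi-major axis of the transfer orbit: a_t = (4650 + 26700)/2 = 15675 km.
Circular speed at r₁: v₁ = √(μ/r₁) = √(42814.7/4650) = 3.03438 km/s.
Transfer-orbit speed at r₁ (vis-viva): v_p = √[μ(2/r₁ − 1/a_t)] = 3.96024 km/s.
First burn Δv₁ = |v_p − v₁| = 0.92586 km/s.
At r₂, v₂ = √(μ/r₂) = 1.266312 km/s.
Transfer-orbit speed at r₂: v_a = √[μ(2/r₂ − 1/a_t)] = 0.6897052 km/s.
Second burn Δv₂ = |v₂ − v_a| = 0.57661 km/s.
Total Δv = Δv₁ + Δv₂ = 1.502 km/s.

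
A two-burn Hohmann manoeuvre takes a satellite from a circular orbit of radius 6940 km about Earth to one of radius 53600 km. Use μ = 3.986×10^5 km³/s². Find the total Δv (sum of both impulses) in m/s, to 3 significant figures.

Δv = 3930 m/s

Semi-major axis of the transfer orbit: a_t = (6940 + 53600)/2 = 30270 km.
Circular speed at r₁: v₁ = √(μ/r₁) = √(3.986×10^5/6940) = 7.5786 km/s.
Transfer-orbit speed at r₁ (vis-viva equation): v_p = √[μ(2/r₁ − 1/a_t)] = 10.085 km/s.
First burn Δv₁ = |v_p − v₁| = 2.506 km/s.
Circular speed at r₂: v₂ = √(μ/r₂) = 2.727 km/s.
Transfer-orbit speed at r₂: v_a = √[μ(2/r₂ − 1/a_t)] = 1.306 km/s.
Second burn Δv₂ = |v₂ − v_a| = 1.421 km/s.
Total Δv = Δv₁ + Δv₂ = 3.927 km/s.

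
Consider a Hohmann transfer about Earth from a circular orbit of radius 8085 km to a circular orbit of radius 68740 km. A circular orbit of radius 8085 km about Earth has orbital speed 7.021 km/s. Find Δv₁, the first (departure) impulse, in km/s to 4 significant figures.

Δv₁ = 2.371 km/s

From the circular-orbit relation v² = μ/r at r = 8085 km: μ = v²r = (7.021)² × 8085 = 3.98546×10^5 km³/s².
Semi-major axis of the transfer orbit: a_t = (8085 + 68740)/2 = 38412.5 km.
Circular speed at r = 8085 km: v_c = √(μ/r) = 7.021 km/s.
Transfer-orbit speed at the same r (vis-viva, a = a_t): v_t = √[μ(2/r − 1/a_t)] = 9.392 km/s.
Δv₁ = |v_t − v_c| = |9.392 − 7.021| = 2.371 km/s.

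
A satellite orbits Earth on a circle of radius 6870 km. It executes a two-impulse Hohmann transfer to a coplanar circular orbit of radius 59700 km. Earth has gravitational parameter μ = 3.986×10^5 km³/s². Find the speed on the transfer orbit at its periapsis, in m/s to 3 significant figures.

v = 10200 m/s

Semi-major axis of the transfer orbit: a_t = (6870 + 59700)/2 = 33285 km.
The periapsis of the transfer ellipse is at r = 6870 km.
Applying v² = μ(2/r − 1/a_t): v = 10.20 km/s.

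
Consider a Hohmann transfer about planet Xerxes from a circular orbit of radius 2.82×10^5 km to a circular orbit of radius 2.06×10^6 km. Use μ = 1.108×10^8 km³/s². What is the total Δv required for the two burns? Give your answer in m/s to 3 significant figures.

The Hohmann ellipse has a_t = (r₁ + r₂)/2 = 1.171×10^6 km.
At r₁ the circular-orbit speed is v₁ = √(μ/r₁) = 19.822 km/s.
On the transfer ellipse at r₁, vis-viva gives v_p = √[μ(2/r₁ − 1/a_t)] = 26.291 km/s.
First burn Δv₁ = |v_p − v₁| = 6.469 km/s.
Circular speed at r₂: v₂ = √(μ/r₂) = 7.334 km/s.
Transfer-orbit speed at r₂: v_a = √[μ(2/r₂ − 1/a_t)] = 3.599 km/s.
Second burn Δv₂ = |v₂ − v_a| = 3.735 km/s.
Total Δv = Δv₁ + Δv₂ = 10.20 km/s.

Δv = 10200 m/s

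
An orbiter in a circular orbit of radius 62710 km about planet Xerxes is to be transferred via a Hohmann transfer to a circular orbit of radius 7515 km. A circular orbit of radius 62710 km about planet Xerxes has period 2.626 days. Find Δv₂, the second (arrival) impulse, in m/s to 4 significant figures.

From Kepler's third law T² = 4π²r³/μ at r = 62710 km, T = 2.626 days = 2.626 × 86400 s = 2.268864×10^5 s: μ = 4π²r³/T² = 1.89127×10^5 km³/s².
Semi-major axis of the transfer orbit: a_t = (62710 + 7515)/2 = 35112.5 km.
On the circular orbit at r = 7515 km, v_c = √(μ/r) = 5.0166 km/s.
Vis-viva on the transfer ellipse at r = 7515 km gives v_t = √[μ(2/r − 1/a_t)] = 6.7042 km/s.
Δv₂ = |v_t − v_c| = |6.7042 − 5.0166| = 1.688 km/s.

Δv₂ = 1688 m/s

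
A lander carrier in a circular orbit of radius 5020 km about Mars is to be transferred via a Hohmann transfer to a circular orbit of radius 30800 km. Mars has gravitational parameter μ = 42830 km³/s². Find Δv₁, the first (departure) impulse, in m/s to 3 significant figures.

Transfer-ellipse semi-major axis a_t = (r₁ + r₂)/2 = (5020 + 30800)/2 = 17910 km.
Circular speed at r = 5020 km: v_c = √(μ/r) = 2.9209 km/s.
Vis-viva on the transfer ellipse at r = 5020 km gives v_t = √[μ(2/r − 1/a_t)] = 3.8304 km/s.
Δv₁ = |v_t − v_c| = |3.8304 − 2.9209| = 0.9095 km/s.

Δv₁ = 910 m/s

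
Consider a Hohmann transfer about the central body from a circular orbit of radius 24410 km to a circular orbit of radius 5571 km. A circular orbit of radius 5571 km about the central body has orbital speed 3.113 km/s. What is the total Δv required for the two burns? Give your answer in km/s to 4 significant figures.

Δv = 1.440 km/s

From the circular-orbit relation v² = μ/r at r = 5571 km: μ = v²r = (3.113)² × 5571 = 53987.3 km³/s².
The Hohmann ellipse has a_t = (r₁ + r₂)/2 = 14990.5 km.
Circular speed at r₁: v₁ = √(μ/r₁) = √(53987.3/24410) = 1.4872 km/s.
On the transfer ellipse at r₁, v² = μ(2/r − 1/a) gives v_a = √[μ(2/r₁ − 1/a_t)] = 0.90661 km/s.
First burn Δv₁ = |v_a − v₁| = 0.5806 km/s.
Circular speed at r₂: v₂ = √(μ/r₂) = 3.1130 km/s.
Transfer-orbit speed at r₂: v_p = √[μ(2/r₂ − 1/a_t)] = 3.9724 km/s.
Second burn Δv₂ = |v₂ − v_p| = 0.8594 km/s.
Total Δv = Δv₁ + Δv₂ = 1.440 km/s.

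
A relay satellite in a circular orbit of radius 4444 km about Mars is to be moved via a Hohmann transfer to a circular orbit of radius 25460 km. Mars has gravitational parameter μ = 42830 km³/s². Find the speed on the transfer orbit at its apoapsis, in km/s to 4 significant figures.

Semi-major axis of the transfer orbit: a_t = (4444 + 25460)/2 = 14952 km.
At apoapsis, r = 25460 km.
From the vis-viva equation, v = √[μ(2/r − 1/a_t)] = 0.7071 km/s.

v = 0.7071 km/s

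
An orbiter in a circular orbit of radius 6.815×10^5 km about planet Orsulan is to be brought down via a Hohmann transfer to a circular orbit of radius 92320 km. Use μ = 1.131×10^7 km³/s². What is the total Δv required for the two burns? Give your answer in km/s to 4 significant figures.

Transfer-ellipse semi-major axis a_t = (r₁ + r₂)/2 = (6.815×10^5 + 92320)/2 = 3.8691×10^5 km.
Circular speed at r₁: v₁ = √(μ/r₁) = √(1.131×10^7/6.815×10^5) = 4.074 km/s.
On the transfer ellipse at r₁, vis-viva gives v_a = √[μ(2/r₁ − 1/a_t)] = 1.990 km/s.
First burn Δv₁ = |v_a − v₁| = 2.084 km/s.
Circular speed at r₂: v₂ = √(μ/r₂) = 11.0684 km/s.
Transfer-orbit speed at r₂: v_p = √[μ(2/r₂ − 1/a_t)] = 14.6896 km/s.
Second burn Δv₂ = |v₂ − v_p| = 3.621 km/s.
Total Δv = Δv₁ + Δv₂ = 5.705 km/s.

Δv = 5.705 km/s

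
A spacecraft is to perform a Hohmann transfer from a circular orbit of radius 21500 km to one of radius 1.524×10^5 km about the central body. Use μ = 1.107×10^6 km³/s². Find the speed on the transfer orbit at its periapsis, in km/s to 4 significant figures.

v = 9.500 km/s

The Hohmann ellipse has a_t = (r₁ + r₂)/2 = 86950 km.
The periapsis of the transfer ellipse is at r = 21500 km.
Applying v² = μ(2/r − 1/a_t): v = 9.500 km/s.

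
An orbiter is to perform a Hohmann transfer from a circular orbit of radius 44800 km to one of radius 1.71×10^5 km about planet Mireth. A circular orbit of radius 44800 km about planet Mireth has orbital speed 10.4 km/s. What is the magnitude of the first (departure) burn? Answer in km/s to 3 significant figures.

From the circular-orbit relation v² = μ/r at r = 44800 km: μ = v²r = (10.4)² × 44800 = 4.84557×10^6 km³/s².
Transfer-ellipse semi-major axis a_t = (r₁ + r₂)/2 = (44800 + 1.710×10^5)/2 = 1.079×10^5 km.
On the circular orbit at r = 44800 km, v_c = √(μ/r) = 10.400 km/s.
Transfer-orbit speed at the same r (vis-viva, a = a_t): v_t = √[μ(2/r − 1/a_t)] = 13.092 km/s.
Δv₁ = |v_t − v_c| = |13.092 − 10.400| = 2.692 km/s.

Δv₁ = 2.69 km/s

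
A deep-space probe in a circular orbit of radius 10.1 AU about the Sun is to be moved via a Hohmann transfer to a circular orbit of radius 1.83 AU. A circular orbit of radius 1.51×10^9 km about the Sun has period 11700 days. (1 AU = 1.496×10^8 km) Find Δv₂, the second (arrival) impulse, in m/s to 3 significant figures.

From Kepler's third law T² = 4π²r³/μ at r = 1.51×10^9 km, T = 11700 days = 11700 × 86400 s = 1.01088×10^9 s: μ = 4π²r³/T² = 1.33012×10^11 km³/s².
In km: r₁ = 10.1 × 1.496×10^8 = 1.51096×10^9 km; r₂ = 1.83 × 1.496×10^8 = 2.73768×10^8 km.
The Hohmann ellipse has a_t = (r₁ + r₂)/2 = 8.92364×10^8 km.
On the circular orbit at r = 2.73768×10^8 km, v_c = √(μ/r) = 22.04 km/s.
Transfer-orbit speed at the same r (vis-viva, a = a_t): v_t = √[μ(2/r − 1/a_t)] = 28.68 km/s.
Δv₂ = |v_t − v_c| = |28.68 − 22.04| = 6.640 km/s.

Δv₂ = 6640 m/s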